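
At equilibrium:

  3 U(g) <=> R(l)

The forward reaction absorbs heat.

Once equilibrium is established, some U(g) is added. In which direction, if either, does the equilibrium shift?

right

Adding U (g), a reactant, drives the reaction to the right.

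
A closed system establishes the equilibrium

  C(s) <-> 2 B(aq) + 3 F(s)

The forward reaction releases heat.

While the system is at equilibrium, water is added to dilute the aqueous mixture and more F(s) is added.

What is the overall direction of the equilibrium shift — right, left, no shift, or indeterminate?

right

Dilution lowers every aqueous concentration by the same factor. Δn_aq = 2 − 0 = +2, so the system shifts toward the side with more dissolved moles — to the right.
F is a pure solid; its activity is 1 regardless of amount, so Q is unaffected — no shift from this change.
Only the nonzero effect(s) matter; the net shift is to the right.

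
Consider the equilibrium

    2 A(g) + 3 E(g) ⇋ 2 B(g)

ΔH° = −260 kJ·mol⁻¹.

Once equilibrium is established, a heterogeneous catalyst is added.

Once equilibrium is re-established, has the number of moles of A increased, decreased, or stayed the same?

unchanged

A catalyst speeds both forward and reverse rates equally; it changes neither Q nor K — no shift from this change.
No net shift occurs, so the amount of A is unchanged.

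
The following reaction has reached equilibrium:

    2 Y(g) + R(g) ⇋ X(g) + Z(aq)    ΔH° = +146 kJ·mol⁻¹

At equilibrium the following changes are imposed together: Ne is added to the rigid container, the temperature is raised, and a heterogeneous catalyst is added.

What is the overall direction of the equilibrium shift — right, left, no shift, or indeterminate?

At constant volume, adding an inert gas leaves every reacting species' partial pressure unchanged, so Q is unchanged — no shift from this change.
The forward reaction is endothermic. Raising T favours the endothermic direction — shift to the right.
A catalyst speeds both forward and reverse rates equally; it changes neither Q nor K — no shift from this change.
Only the nonzero effect(s) matter; the net shift is to the right.

right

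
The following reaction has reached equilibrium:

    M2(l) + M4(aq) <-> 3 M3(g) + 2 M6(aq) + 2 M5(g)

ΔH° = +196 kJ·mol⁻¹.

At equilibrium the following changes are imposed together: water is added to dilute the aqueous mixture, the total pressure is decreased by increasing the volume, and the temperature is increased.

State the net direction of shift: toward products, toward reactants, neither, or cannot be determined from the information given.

right

Dilution lowers every aqueous concentration by the same factor. Δn_aq = 2 − 1 = +1, so the system shifts toward the side with more dissolved moles — to the right.
Gas moles: reactants 0, products 5 (Δn_gas = +5). Expansion shifts the system toward the side with more moles of gas — to the right.
The forward reaction is endothermic. Raising T favours the endothermic direction — shift to the right.
All effects act in the same direction — net shift to the right.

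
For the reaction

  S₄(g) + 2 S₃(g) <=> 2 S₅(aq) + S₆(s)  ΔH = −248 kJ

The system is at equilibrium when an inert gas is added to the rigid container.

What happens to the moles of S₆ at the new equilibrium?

At constant volume, adding an inert gas leaves every reacting species' partial pressure unchanged, so Q is unchanged — no shift from this change.
No net shift occurs, so the amount of S₆ is unchanged.

unchanged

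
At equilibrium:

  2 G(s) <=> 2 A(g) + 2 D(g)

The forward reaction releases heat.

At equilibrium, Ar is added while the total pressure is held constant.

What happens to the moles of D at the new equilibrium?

Adding inert gas at constant total pressure expands the volume and lowers every reacting partial pressure. With Δn_gas = 4 − 0 = +4, Q moves away from K toward the side with fewer gas moles, so the system shifts toward the side with more gas moles — to the right.
The net shift is to the right. D is a product, so its amount increases.

increases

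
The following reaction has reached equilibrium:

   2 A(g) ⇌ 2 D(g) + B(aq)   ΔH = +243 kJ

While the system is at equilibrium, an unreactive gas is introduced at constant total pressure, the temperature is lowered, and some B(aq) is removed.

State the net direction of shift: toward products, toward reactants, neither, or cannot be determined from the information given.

Adding inert gas at constant total pressure expands the volume, scaling every reacting partial pressure by the same factor. Δn_gas = 2 − 2 = 0, so Q is unchanged — no shift.
The forward reaction is endothermic. Lowering T favours the exothermic direction — shift to the left.
Removing B (aq), a product, drives the reaction to the right.
The individual effects push in opposite directions; without quantitative information the net direction cannot be determined.

cannot be determined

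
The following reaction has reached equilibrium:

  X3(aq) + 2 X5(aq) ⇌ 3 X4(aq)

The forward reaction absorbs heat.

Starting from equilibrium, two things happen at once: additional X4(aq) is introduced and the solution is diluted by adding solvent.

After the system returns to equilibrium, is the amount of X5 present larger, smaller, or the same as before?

increases

Adding X4 (aq), a product, drives the reaction to the left.
Dilution scales every aqueous concentration by the same factor. Δn_aq = 3 − 3 = 0, so Q is unchanged — no shift.
The net shift is to the left. X5 is a reactant, so its amount increases.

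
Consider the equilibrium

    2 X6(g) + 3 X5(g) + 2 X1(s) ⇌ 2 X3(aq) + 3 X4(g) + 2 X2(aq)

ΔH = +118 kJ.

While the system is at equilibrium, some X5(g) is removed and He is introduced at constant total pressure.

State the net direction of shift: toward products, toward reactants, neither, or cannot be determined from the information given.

Removing X5 (g), a reactant, drives the reaction to the left.
Adding inert gas at constant total pressure expands the volume and lowers every reacting partial pressure. With Δn_gas = 3 − 5 = -2, Q moves away from K toward the side with fewer gas moles, so the system shifts toward the side with more gas moles — to the left.
All effects act in the same direction — net shift to the left.

left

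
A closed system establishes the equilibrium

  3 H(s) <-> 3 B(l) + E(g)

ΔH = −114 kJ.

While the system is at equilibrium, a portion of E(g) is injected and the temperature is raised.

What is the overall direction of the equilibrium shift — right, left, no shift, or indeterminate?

left

Adding E (g), a product, drives the reaction to the left.
The forward reaction is exothermic. Raising T favours the endothermic direction — shift to the left.
All effects act in the same direction — net shift to the left.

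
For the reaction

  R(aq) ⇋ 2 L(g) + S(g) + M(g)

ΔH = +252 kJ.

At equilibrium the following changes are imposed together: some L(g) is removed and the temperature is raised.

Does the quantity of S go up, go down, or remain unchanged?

increases

Removing L (g), a product, drives the reaction to the right.
The forward reaction is endothermic. Raising T favours the endothermic direction — shift to the right.
The net shift is to the right. S is a product, so its amount increases.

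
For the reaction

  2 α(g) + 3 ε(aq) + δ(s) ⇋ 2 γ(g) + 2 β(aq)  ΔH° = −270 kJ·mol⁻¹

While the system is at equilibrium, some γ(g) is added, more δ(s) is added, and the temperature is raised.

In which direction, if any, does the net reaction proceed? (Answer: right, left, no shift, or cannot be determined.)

left

Adding γ (g), a product, drives the reaction to the left.
δ is a pure solid; its activity is 1 regardless of amount, so Q is unaffected — no shift from this change.
The forward reaction is exothermic. Raising T favours the endothermic direction — shift to the left.
Only the nonzero effect(s) matter; the net shift is to the left.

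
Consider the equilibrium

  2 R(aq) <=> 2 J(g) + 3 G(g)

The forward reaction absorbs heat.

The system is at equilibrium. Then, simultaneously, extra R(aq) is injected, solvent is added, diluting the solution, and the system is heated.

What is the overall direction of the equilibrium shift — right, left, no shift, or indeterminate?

cannot be determined

Adding R (aq), a reactant, drives the reaction to the right.
Dilution lowers every aqueous concentration by the same factor. Δn_aq = 0 − 2 = -2, so the system shifts toward the side with more dissolved moles — to the left.
The forward reaction is endothermic. Raising T favours the endothermic direction — shift to the right.
The individual effects push in opposite directions; without quantitative information the net direction cannot be determined.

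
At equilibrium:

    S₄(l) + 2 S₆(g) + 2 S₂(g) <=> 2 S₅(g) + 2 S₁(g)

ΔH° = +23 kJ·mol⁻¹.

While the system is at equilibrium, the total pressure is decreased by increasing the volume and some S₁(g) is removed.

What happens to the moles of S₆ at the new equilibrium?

decreases

Gas moles: reactants 4, products 4. Δn_gas = 0, so a volume change leaves Q equal to K — no shift from this change.
Removing S₁ (g), a product, drives the reaction to the right.
The net shift is to the right. S₆ is a reactant, so its amount decreases.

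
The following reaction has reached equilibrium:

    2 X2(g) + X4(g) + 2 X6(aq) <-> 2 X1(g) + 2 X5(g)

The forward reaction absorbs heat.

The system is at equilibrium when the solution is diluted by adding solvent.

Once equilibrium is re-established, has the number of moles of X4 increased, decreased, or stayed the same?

Dilution lowers every aqueous concentration by the same factor. Δn_aq = 0 − 2 = -2, so the system shifts toward the side with more dissolved moles — to the left.
The net shift is to the left. X4 is a reactant, so its amount increases.

increases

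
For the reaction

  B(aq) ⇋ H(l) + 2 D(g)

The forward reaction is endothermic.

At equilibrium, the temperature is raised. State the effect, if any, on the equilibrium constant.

K depends on temperature via the van 't Hoff relation. The forward reaction is endothermic, so raising T increases K.

increases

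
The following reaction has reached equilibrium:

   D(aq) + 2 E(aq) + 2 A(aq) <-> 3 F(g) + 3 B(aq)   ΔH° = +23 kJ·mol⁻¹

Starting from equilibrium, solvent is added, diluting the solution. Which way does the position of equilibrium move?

Dilution lowers every aqueous concentration by the same factor. Δn_aq = 3 − 5 = -2, so the system shifts toward the side with more dissolved moles — to the left.

left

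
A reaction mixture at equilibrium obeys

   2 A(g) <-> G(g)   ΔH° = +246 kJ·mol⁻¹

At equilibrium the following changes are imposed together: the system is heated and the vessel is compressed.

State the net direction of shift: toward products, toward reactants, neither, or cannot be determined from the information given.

The forward reaction is endothermic. Raising T favours the endothermic direction — shift to the right.
Gas moles: reactants 2, products 1 (Δn_gas = -1). Compression shifts the system toward the side with fewer moles of gas — to the right.
All effects act in the same direction — net shift to the right.

right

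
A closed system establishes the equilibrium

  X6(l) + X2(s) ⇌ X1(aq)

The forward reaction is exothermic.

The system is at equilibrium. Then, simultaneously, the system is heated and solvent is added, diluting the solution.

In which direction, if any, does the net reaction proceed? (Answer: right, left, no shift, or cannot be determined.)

The forward reaction is exothermic. Raising T favours the endothermic direction — shift to the left.
Dilution lowers every aqueous concentration by the same factor. Δn_aq = 1 − 0 = +1, so the system shifts toward the side with more dissolved moles — to the right.
The individual effects push in opposite directions; without quantitative information the net direction cannot be determined.

cannot be determined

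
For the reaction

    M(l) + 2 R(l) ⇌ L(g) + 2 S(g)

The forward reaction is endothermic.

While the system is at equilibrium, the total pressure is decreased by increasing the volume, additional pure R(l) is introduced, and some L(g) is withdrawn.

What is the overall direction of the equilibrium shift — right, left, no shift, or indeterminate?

right

Gas moles: reactants 0, products 3 (Δn_gas = +3). Expansion shifts the system toward the side with more moles of gas — to the right.
R is a pure liquid; its activity is 1 regardless of amount, so Q is unaffected — no shift from this change.
Removing L (g), a product, drives the reaction to the right.
Only the nonzero effect(s) matter; the net shift is to the right.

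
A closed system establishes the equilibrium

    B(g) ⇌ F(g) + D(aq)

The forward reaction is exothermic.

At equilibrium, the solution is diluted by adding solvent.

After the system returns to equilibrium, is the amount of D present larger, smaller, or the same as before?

increases

Dilution lowers every aqueous concentration by the same factor. Δn_aq = 1 − 0 = +1, so the system shifts toward the side with more dissolved moles — to the right.
The net shift is to the right. D is a product, so its amount increases.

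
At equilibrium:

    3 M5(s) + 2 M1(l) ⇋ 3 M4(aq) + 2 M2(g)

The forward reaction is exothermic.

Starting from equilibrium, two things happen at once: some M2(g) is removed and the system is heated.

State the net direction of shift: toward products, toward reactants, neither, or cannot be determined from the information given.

Removing M2 (g), a product, drives the reaction to the right.
The forward reaction is exothermic. Raising T favours the endothermic direction — shift to the left.
The individual effects push in opposite directions; without quantitative information the net direction cannot be determined.

cannot be determined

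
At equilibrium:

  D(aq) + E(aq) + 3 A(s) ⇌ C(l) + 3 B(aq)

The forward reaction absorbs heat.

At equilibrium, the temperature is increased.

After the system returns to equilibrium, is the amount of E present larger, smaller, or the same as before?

decreases

The forward reaction is endothermic. Raising T favours the endothermic direction — shift to the right.
The net shift is to the right. E is a reactant, so its amount decreases.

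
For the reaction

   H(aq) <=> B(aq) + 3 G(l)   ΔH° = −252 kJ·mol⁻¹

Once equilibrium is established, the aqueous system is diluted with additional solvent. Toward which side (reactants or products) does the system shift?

Dilution scales every aqueous concentration by the same factor. Δn_aq = 1 − 1 = 0, so Q is unchanged — no shift.

no shift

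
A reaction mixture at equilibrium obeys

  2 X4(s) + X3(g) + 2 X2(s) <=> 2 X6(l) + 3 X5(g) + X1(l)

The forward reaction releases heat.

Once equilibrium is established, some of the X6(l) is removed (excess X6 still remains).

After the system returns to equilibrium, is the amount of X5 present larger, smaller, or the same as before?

X6 is a pure liquid; its activity is 1 regardless of amount, so Q is unaffected — no shift from this change.
No net shift occurs, so the amount of X5 is unchanged.

unchanged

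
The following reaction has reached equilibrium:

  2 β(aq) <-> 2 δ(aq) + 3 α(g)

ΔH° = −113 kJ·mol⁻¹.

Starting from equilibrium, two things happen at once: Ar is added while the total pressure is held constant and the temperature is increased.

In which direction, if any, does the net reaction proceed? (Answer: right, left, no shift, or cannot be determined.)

Adding inert gas at constant total pressure expands the volume and lowers every reacting partial pressure. With Δn_gas = 3 − 0 = +3, Q moves away from K toward the side with fewer gas moles, so the system shifts toward the side with more gas moles — to the right.
The forward reaction is exothermic. Raising T favours the endothermic direction — shift to the left.
The individual effects push in opposite directions; without quantitative information the net direction cannot be determined.

cannot be determined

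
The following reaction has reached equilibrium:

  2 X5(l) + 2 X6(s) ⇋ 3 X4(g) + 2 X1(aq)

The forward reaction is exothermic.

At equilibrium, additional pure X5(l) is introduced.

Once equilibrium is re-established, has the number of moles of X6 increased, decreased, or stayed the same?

unchanged

X5 is a pure liquid; its activity is 1 regardless of amount, so Q is unaffected — no shift from this change.
No net shift occurs, so the amount of X6 is unchanged.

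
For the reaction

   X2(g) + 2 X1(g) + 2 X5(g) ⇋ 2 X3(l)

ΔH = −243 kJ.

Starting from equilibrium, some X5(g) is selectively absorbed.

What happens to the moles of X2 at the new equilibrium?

Removing X5 (g), a reactant, drives the reaction to the left.
The net shift is to the left. X2 is a reactant, so its amount increases.

increases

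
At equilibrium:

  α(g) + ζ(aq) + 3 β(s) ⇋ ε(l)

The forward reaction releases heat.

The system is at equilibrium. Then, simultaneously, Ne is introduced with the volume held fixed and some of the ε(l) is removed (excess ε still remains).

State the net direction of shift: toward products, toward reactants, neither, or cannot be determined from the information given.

At constant volume, adding an inert gas leaves every reacting species' partial pressure unchanged, so Q is unchanged — no shift from this change.
ε is a pure liquid; its activity is 1 regardless of amount, so Q is unaffected — no shift from this change.
None of the changes alters Q relative to K, so there is no net shift.

no shift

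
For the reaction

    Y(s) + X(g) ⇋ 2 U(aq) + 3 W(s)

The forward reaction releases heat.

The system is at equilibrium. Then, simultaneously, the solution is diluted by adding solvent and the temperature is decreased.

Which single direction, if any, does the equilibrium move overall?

right

Dilution lowers every aqueous concentration by the same factor. Δn_aq = 2 − 0 = +2, so the system shifts toward the side with more dissolved moles — to the right.
The forward reaction is exothermic. Lowering T favours the exothermic direction — shift to the right.
All effects act in the same direction — net shift to the right.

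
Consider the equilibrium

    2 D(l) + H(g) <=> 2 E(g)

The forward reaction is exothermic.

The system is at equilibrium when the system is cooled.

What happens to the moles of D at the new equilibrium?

The forward reaction is exothermic. Lowering T favours the exothermic direction — shift to the right.
The net shift is to the right. D is a reactant, so its amount decreases.

decreases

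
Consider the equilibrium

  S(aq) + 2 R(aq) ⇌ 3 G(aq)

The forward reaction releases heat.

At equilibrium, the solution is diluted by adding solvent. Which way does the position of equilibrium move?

no shift

Dilution scales every aqueous concentration by the same factor. Δn_aq = 3 − 3 = 0, so Q is unchanged — no shift.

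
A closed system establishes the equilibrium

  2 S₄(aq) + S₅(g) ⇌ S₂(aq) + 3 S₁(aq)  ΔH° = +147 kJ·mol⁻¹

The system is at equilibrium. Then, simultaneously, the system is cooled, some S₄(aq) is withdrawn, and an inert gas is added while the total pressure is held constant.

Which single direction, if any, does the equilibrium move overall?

The forward reaction is endothermic. Lowering T favours the exothermic direction — shift to the left.
Removing S₄ (aq), a reactant, drives the reaction to the left.
Adding inert gas at constant total pressure expands the volume and lowers every reacting partial pressure. With Δn_gas = 0 − 1 = -1, Q moves away from K toward the side with fewer gas moles, so the system shifts toward the side with more gas moles — to the left.
All effects act in the same direction — net shift to the left.

left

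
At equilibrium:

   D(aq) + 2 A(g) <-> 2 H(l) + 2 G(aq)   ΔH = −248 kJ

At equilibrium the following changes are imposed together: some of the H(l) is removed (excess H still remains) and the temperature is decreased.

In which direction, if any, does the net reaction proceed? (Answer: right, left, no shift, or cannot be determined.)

right

H is a pure liquid; its activity is 1 regardless of amount, so Q is unaffected — no shift from this change.
The forward reaction is exothermic. Lowering T favours the exothermic direction — shift to the right.
Only the nonzero effect(s) matter; the net shift is to the right.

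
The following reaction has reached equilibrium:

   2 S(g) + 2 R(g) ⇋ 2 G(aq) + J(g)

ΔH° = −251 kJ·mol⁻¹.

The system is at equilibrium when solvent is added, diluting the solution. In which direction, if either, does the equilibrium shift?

right

Dilution lowers every aqueous concentration by the same factor. Δn_aq = 2 − 0 = +2, so the system shifts toward the side with more dissolved moles — to the right.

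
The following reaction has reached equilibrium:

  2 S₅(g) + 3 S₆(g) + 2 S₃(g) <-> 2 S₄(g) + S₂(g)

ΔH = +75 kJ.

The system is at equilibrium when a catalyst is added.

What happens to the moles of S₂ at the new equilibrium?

A catalyst speeds both forward and reverse rates equally; it changes neither Q nor K — no shift from this change.
No net shift occurs, so the amount of S₂ is unchanged.

unchanged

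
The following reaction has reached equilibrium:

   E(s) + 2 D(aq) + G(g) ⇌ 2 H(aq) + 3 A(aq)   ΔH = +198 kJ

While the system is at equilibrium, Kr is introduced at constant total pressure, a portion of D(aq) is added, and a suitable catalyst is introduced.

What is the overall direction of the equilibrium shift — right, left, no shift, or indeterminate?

cannot be determined

Adding inert gas at constant total pressure expands the volume and lowers every reacting partial pressure. With Δn_gas = 0 − 1 = -1, Q moves away from K toward the side with fewer gas moles, so the system shifts toward the side with more gas moles — to the left.
Adding D (aq), a reactant, drives the reaction to the right.
A catalyst speeds both forward and reverse rates equally; it changes neither Q nor K — no shift from this change.
The individual effects push in opposite directions; without quantitative information the net direction cannot be determined.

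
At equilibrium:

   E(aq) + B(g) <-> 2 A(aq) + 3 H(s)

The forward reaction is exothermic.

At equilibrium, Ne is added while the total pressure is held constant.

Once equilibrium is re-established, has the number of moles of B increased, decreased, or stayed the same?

increases

Adding inert gas at constant total pressure expands the volume and lowers every reacting partial pressure. With Δn_gas = 0 − 1 = -1, Q moves away from K toward the side with fewer gas moles, so the system shifts toward the side with more gas moles — to the left.
The net shift is to the left. B is a reactant, so its amount increases.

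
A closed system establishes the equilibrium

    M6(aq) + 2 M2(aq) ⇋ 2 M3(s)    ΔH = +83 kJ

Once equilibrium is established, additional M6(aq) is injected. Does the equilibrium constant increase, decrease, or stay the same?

The equilibrium constant depends only on temperature. This perturbation may move the position of equilibrium, but since T is unchanged, K itself is unchanged.

unchanged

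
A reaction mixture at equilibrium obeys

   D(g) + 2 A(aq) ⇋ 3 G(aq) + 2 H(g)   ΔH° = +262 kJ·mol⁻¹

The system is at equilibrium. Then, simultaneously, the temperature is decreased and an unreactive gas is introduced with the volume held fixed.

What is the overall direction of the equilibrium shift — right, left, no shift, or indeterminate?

left

The forward reaction is endothermic. Lowering T favours the exothermic direction — shift to the left.
At constant volume, adding an inert gas leaves every reacting species' partial pressure unchanged, so Q is unchanged — no shift from this change.
Only the nonzero effect(s) matter; the net shift is to the left.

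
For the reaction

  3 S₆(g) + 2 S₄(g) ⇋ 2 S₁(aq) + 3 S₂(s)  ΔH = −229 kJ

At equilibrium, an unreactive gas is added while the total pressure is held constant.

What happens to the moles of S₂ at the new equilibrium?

decreases

Adding inert gas at constant total pressure expands the volume and lowers every reacting partial pressure. With Δn_gas = 0 − 5 = -5, Q moves away from K toward the side with fewer gas moles, so the system shifts toward the side with more gas moles — to the left.
The net shift is to the left. S₂ is a product, so its amount decreases.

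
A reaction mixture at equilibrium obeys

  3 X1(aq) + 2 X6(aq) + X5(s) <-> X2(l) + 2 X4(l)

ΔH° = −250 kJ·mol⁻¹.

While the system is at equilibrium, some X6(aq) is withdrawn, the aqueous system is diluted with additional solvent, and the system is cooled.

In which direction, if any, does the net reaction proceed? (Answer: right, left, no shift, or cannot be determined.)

cannot be determined

Removing X6 (aq), a reactant, drives the reaction to the left.
Dilution lowers every aqueous concentration by the same factor. Δn_aq = 0 − 5 = -5, so the system shifts toward the side with more dissolved moles — to the left.
The forward reaction is exothermic. Lowering T favours the exothermic direction — shift to the right.
The individual effects push in opposite directions; without quantitative information the net direction cannot be determined.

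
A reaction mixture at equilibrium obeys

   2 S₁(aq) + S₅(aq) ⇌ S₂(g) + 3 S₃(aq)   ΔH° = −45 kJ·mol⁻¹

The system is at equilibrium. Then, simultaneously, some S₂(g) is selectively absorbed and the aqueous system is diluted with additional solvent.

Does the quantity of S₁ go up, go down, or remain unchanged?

decreases

Removing S₂ (g), a product, drives the reaction to the right.
Dilution scales every aqueous concentration by the same factor. Δn_aq = 3 − 3 = 0, so Q is unchanged — no shift.
The net shift is to the right. S₁ is a reactant, so its amount decreases.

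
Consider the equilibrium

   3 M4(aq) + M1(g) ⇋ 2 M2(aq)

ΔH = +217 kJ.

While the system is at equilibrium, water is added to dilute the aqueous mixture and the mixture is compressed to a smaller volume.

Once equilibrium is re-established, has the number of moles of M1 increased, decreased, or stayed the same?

cannot be determined

Dilution lowers every aqueous concentration by the same factor. Δn_aq = 2 − 3 = -1, so the system shifts toward the side with more dissolved moles — to the left.
Gas moles: reactants 1, products 0 (Δn_gas = -1). Compression shifts the system toward the side with fewer moles of gas — to the right.
The two effects oppose each other, so the net shift — and hence the change in M1 — cannot be determined from the given information.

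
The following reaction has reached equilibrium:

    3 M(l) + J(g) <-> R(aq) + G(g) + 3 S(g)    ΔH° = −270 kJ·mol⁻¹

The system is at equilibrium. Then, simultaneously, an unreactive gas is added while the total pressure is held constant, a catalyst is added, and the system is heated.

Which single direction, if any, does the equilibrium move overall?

cannot be determined

Adding inert gas at constant total pressure expands the volume and lowers every reacting partial pressure. With Δn_gas = 4 − 1 = +3, Q moves away from K toward the side with fewer gas moles, so the system shifts toward the side with more gas moles — to the right.
A catalyst speeds both forward and reverse rates equally; it changes neither Q nor K — no shift from this change.
The forward reaction is exothermic. Raising T favours the endothermic direction — shift to the left.
The individual effects push in opposite directions; without quantitative information the net direction cannot be determined.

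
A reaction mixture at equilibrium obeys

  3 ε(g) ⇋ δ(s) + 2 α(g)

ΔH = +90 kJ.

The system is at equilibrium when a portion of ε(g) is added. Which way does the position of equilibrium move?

right

Adding ε (g), a reactant, drives the reaction to the right.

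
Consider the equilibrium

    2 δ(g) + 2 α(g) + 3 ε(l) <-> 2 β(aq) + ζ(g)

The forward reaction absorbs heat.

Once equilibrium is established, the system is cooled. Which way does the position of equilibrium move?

The forward reaction is endothermic. Lowering T favours the exothermic direction — shift to the left.

left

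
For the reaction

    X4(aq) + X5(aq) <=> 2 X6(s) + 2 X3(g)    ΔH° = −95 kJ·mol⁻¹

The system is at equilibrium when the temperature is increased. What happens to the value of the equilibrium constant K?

K depends on temperature via the van 't Hoff relation. The forward reaction is exothermic, so raising T decreases K.

decreases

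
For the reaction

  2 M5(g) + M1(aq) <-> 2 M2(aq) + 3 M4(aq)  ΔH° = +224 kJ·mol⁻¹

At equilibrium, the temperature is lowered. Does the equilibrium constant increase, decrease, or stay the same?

decreases

K depends on temperature via the van 't Hoff relation. The forward reaction is endothermic, so lowering T decreases K.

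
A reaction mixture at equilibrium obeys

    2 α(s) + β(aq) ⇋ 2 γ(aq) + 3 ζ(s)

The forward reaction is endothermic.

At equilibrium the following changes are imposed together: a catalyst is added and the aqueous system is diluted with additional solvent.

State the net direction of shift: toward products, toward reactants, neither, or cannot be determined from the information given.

right

A catalyst speeds both forward and reverse rates equally; it changes neither Q nor K — no shift from this change.
Dilution lowers every aqueous concentration by the same factor. Δn_aq = 2 − 1 = +1, so the system shifts toward the side with more dissolved moles — to the right.
Only the nonzero effect(s) matter; the net shift is to the right.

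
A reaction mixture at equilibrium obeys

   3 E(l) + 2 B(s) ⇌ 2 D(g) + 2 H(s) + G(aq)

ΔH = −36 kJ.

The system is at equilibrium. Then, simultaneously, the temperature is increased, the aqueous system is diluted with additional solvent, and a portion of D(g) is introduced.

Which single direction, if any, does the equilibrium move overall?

cannot be determined

The forward reaction is exothermic. Raising T favours the endothermic direction — shift to the left.
Dilution lowers every aqueous concentration by the same factor. Δn_aq = 1 − 0 = +1, so the system shifts toward the side with more dissolved moles — to the right.
Adding D (g), a product, drives the reaction to the left.
The individual effects push in opposite directions; without quantitative information the net direction cannot be determined.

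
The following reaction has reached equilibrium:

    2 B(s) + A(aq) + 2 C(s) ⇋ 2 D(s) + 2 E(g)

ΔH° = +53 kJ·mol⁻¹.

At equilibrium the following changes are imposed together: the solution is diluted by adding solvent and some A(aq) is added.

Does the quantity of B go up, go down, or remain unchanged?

cannot be determined

Dilution lowers every aqueous concentration by the same factor. Δn_aq = 0 − 1 = -1, so the system shifts toward the side with more dissolved moles — to the left.
Adding A (aq), a reactant, drives the reaction to the right.
The two effects oppose each other, so the net shift — and hence the change in B — cannot be determined from the given information.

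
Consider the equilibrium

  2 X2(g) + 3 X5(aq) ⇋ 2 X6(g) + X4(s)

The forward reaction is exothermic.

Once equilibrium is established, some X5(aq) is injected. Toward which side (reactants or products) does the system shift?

Adding X5 (aq), a reactant, drives the reaction to the right.

right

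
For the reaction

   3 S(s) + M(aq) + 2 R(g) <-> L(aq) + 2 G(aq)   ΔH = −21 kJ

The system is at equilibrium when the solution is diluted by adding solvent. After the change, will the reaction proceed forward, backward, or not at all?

Dilution lowers every aqueous concentration by the same factor. Δn_aq = 3 − 1 = +2, so the system shifts toward the side with more dissolved moles — to the right.

right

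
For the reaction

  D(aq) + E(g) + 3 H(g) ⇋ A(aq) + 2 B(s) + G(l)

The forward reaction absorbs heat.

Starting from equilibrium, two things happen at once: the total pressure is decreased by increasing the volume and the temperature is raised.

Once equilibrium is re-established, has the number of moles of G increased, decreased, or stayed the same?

Gas moles: reactants 4, products 0 (Δn_gas = -4). Expansion shifts the system toward the side with more moles of gas — to the left.
The forward reaction is endothermic. Raising T favours the endothermic direction — shift to the right.
The two effects oppose each other, so the net shift — and hence the change in G — cannot be determined from the given information.

cannot be determined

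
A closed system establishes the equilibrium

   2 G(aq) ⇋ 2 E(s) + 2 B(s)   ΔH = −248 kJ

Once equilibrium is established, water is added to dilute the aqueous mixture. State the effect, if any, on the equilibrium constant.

unchanged

The equilibrium constant depends only on temperature. This perturbation may move the position of equilibrium, but since T is unchanged, K itself is unchanged.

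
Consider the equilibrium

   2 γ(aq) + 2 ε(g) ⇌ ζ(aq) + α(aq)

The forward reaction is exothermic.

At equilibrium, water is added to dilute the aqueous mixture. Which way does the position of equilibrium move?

Dilution scales every aqueous concentration by the same factor. Δn_aq = 2 − 2 = 0, so Q is unchanged — no shift.

no shift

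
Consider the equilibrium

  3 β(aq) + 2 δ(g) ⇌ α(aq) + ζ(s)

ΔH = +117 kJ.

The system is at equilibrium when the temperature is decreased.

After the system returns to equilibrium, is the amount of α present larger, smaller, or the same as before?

The forward reaction is endothermic. Lowering T favours the exothermic direction — shift to the left.
The net shift is to the left. α is a product, so its amount decreases.

decreases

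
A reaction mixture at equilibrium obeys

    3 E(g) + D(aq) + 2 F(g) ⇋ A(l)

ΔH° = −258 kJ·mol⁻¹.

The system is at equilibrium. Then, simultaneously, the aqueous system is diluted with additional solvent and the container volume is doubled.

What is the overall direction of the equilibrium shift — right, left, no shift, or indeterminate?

Dilution lowers every aqueous concentration by the same factor. Δn_aq = 0 − 1 = -1, so the system shifts toward the side with more dissolved moles — to the left.
Gas moles: reactants 5, products 0 (Δn_gas = -5). Expansion shifts the system toward the side with more moles of gas — to the left.
All effects act in the same direction — net shift to the left.

left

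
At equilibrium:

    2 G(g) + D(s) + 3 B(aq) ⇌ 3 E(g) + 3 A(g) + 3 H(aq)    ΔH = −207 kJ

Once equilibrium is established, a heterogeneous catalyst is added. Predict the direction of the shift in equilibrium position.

A catalyst speeds both forward and reverse rates equally; it changes neither Q nor K — no shift from this change.

no shift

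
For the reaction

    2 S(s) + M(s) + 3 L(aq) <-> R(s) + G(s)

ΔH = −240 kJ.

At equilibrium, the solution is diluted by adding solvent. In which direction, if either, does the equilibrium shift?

left

Dilution lowers every aqueous concentration by the same factor. Δn_aq = 0 − 3 = -3, so the system shifts toward the side with more dissolved moles — to the left.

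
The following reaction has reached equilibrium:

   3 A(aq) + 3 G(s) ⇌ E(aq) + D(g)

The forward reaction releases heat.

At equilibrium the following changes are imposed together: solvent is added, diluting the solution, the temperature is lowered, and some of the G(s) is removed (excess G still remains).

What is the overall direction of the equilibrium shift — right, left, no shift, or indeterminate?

cannot be determined

Dilution lowers every aqueous concentration by the same factor. Δn_aq = 1 − 3 = -2, so the system shifts toward the side with more dissolved moles — to the left.
The forward reaction is exothermic. Lowering T favours the exothermic direction — shift to the right.
G is a pure solid; its activity is 1 regardless of amount, so Q is unaffected — no shift from this change.
The individual effects push in opposite directions; without quantitative information the net direction cannot be determined.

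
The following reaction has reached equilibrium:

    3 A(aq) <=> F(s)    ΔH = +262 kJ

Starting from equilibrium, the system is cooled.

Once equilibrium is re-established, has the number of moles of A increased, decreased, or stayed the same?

The forward reaction is endothermic. Lowering T favours the exothermic direction — shift to the left.
The net shift is to the left. A is a reactant, so its amount increases.

increases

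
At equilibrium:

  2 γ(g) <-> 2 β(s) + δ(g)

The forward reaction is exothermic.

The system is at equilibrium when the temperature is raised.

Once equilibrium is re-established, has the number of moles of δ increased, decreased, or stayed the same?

decreases

The forward reaction is exothermic. Raising T favours the endothermic direction — shift to the left.
The net shift is to the left. δ is a product, so its amount decreases.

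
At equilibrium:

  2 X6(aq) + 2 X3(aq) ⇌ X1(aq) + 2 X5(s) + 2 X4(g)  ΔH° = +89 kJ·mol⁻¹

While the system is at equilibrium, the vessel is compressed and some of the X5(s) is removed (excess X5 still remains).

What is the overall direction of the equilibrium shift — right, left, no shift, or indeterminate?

Gas moles: reactants 0, products 2 (Δn_gas = +2). Compression shifts the system toward the side with fewer moles of gas — to the left.
X5 is a pure solid; its activity is 1 regardless of amount, so Q is unaffected — no shift from this change.
Only the nonzero effect(s) matter; the net shift is to the left.

left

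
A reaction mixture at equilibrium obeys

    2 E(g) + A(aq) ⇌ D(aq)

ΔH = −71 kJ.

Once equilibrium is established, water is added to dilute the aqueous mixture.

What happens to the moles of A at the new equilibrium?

unchanged

Dilution scales every aqueous concentration by the same factor. Δn_aq = 1 − 1 = 0, so Q is unchanged — no shift.
No net shift occurs, so the amount of A is unchanged.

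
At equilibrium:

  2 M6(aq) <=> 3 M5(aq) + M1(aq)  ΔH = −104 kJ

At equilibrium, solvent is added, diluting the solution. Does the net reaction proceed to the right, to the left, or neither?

Dilution lowers every aqueous concentration by the same factor. Δn_aq = 4 − 2 = +2, so the system shifts toward the side with more dissolved moles — to the right.

right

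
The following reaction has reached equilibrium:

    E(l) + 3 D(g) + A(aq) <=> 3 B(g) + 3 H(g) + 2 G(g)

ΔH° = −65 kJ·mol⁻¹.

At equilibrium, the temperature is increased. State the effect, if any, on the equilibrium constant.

decreases

K depends on temperature via the van 't Hoff relation. The forward reaction is exothermic, so raising T decreases K.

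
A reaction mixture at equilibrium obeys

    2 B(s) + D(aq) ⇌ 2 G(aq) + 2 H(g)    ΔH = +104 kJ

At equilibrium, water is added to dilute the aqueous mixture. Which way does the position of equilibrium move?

right

Dilution lowers every aqueous concentration by the same factor. Δn_aq = 2 − 1 = +1, so the system shifts toward the side with more dissolved moles — to the right.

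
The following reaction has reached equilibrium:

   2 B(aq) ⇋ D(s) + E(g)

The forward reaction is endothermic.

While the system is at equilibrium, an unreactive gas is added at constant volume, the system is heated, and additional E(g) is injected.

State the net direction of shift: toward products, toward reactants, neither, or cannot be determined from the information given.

At constant volume, adding an inert gas leaves every reacting species' partial pressure unchanged, so Q is unchanged — no shift from this change.
The forward reaction is endothermic. Raising T favours the endothermic direction — shift to the right.
Adding E (g), a product, drives the reaction to the left.
The individual effects push in opposite directions; without quantitative information the net direction cannot be determined.

cannot be determined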